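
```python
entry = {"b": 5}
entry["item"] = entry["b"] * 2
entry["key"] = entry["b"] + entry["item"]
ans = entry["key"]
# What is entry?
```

Trace (tracking entry):
entry = {'b': 5}  # -> entry = {'b': 5}
entry['item'] = entry['b'] * 2  # -> entry = {'b': 5, 'item': 10}
entry['key'] = entry['b'] + entry['item']  # -> entry = {'b': 5, 'item': 10, 'key': 15}
ans = entry['key']  # -> ans = 15

Answer: {'b': 5, 'item': 10, 'key': 15}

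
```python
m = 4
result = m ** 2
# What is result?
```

Trace (tracking result):
m = 4  # -> m = 4
result = m ** 2  # -> result = 16

Answer: 16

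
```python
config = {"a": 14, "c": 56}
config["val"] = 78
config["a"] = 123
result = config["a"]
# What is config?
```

Answer: {'a': 123, 'c': 56, 'val': 78}

Derivation:
Trace (tracking config):
config = {'a': 14, 'c': 56}  # -> config = {'a': 14, 'c': 56}
config['val'] = 78  # -> config = {'a': 14, 'c': 56, 'val': 78}
config['a'] = 123  # -> config = {'a': 123, 'c': 56, 'val': 78}
result = config['a']  # -> result = 123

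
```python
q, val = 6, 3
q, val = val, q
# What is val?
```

Trace (tracking val):
q, val = (6, 3)  # -> q = 6, val = 3
q, val = (val, q)  # -> q = 3, val = 6

Answer: 6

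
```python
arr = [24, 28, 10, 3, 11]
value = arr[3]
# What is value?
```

Answer: 3

Derivation:
Trace (tracking value):
arr = [24, 28, 10, 3, 11]  # -> arr = [24, 28, 10, 3, 11]
value = arr[3]  # -> value = 3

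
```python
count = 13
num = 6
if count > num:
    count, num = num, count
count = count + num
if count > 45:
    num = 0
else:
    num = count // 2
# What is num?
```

Answer: 9

Derivation:
Trace (tracking num):
count = 13  # -> count = 13
num = 6  # -> num = 6
if count > num:  # condition is True
    count, num = (num, count)  # -> count = 6, num = 13
count = count + num  # -> count = 19
if count > 45:  # condition is False
else:
    num = count // 2  # -> num = 9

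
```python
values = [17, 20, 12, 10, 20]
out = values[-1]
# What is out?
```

Trace (tracking out):
values = [17, 20, 12, 10, 20]  # -> values = [17, 20, 12, 10, 20]
out = values[-1]  # -> out = 20

Answer: 20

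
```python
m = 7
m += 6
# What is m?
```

Answer: 13

Derivation:
Trace (tracking m):
m = 7  # -> m = 7
m += 6  # -> m = 13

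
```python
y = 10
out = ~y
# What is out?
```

Trace (tracking out):
y = 10  # -> y = 10
out = ~y  # -> out = -11

Answer: -11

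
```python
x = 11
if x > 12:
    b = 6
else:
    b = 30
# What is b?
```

Trace (tracking b):
x = 11  # -> x = 11
if x > 12:  # condition is False
else:
    b = 30  # -> b = 30

Answer: 30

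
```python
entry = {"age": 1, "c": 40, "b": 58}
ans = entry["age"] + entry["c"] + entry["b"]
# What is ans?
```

Trace (tracking ans):
entry = {'age': 1, 'c': 40, 'b': 58}  # -> entry = {'age': 1, 'c': 40, 'b': 58}
ans = entry['age'] + entry['c'] + entry['b']  # -> ans = 99

Answer: 99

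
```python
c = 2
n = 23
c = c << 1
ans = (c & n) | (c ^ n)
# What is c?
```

Answer: 4

Derivation:
Trace (tracking c):
c = 2  # -> c = 2
n = 23  # -> n = 23
c = c << 1  # -> c = 4
ans = c & n | c ^ n  # -> ans = 23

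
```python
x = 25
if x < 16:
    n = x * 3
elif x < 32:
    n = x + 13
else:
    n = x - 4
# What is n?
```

Trace (tracking n):
x = 25  # -> x = 25
if x < 16:  # condition is False
elif x < 32:  # condition is True
    n = x + 13  # -> n = 38

Answer: 38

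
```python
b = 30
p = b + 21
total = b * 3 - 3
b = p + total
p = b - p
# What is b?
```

Trace (tracking b):
b = 30  # -> b = 30
p = b + 21  # -> p = 51
total = b * 3 - 3  # -> total = 87
b = p + total  # -> b = 138
p = b - p  # -> p = 87

Answer: 138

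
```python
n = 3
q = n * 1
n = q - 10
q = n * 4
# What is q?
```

Answer: -28

Derivation:
Trace (tracking q):
n = 3  # -> n = 3
q = n * 1  # -> q = 3
n = q - 10  # -> n = -7
q = n * 4  # -> q = -28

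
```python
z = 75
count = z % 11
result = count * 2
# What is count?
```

Trace (tracking count):
z = 75  # -> z = 75
count = z % 11  # -> count = 9
result = count * 2  # -> result = 18

Answer: 9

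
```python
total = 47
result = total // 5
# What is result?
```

Trace (tracking result):
total = 47  # -> total = 47
result = total // 5  # -> result = 9

Answer: 9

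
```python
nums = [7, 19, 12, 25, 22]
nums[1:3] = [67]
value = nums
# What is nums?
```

Answer: [7, 67, 25, 22]

Derivation:
Trace (tracking nums):
nums = [7, 19, 12, 25, 22]  # -> nums = [7, 19, 12, 25, 22]
nums[1:3] = [67]  # -> nums = [7, 67, 25, 22]
value = nums  # -> value = [7, 67, 25, 22]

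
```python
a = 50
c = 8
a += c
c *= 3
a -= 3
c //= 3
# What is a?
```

Trace (tracking a):
a = 50  # -> a = 50
c = 8  # -> c = 8
a += c  # -> a = 58
c *= 3  # -> c = 24
a -= 3  # -> a = 55
c //= 3  # -> c = 8

Answer: 55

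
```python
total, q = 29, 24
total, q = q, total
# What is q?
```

Answer: 29

Derivation:
Trace (tracking q):
total, q = (29, 24)  # -> total = 29, q = 24
total, q = (q, total)  # -> total = 24, q = 29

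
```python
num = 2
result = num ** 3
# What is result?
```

Trace (tracking result):
num = 2  # -> num = 2
result = num ** 3  # -> result = 8

Answer: 8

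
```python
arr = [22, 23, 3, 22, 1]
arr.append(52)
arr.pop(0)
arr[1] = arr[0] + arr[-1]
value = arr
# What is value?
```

Answer: [23, 75, 22, 1, 52]

Derivation:
Trace (tracking value):
arr = [22, 23, 3, 22, 1]  # -> arr = [22, 23, 3, 22, 1]
arr.append(52)  # -> arr = [22, 23, 3, 22, 1, 52]
arr.pop(0)  # -> arr = [23, 3, 22, 1, 52]
arr[1] = arr[0] + arr[-1]  # -> arr = [23, 75, 22, 1, 52]
value = arr  # -> value = [23, 75, 22, 1, 52]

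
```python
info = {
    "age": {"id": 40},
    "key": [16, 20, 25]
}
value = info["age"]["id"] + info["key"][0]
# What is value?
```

Answer: 56

Derivation:
Trace (tracking value):
info = {'age': {'id': 40}, 'key': [16, 20, 25]}  # -> info = {'age': {'id': 40}, 'key': [16, 20, 25]}
value = info['age']['id'] + info['key'][0]  # -> value = 56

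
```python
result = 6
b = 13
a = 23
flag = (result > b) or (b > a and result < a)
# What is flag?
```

Trace (tracking flag):
result = 6  # -> result = 6
b = 13  # -> b = 13
a = 23  # -> a = 23
flag = result > b or (b > a and result < a)  # -> flag = False

Answer: False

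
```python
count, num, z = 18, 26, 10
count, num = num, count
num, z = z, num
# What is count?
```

Trace (tracking count):
count, num, z = (18, 26, 10)  # -> count = 18, num = 26, z = 10
count, num = (num, count)  # -> count = 26, num = 18
num, z = (z, num)  # -> num = 10, z = 18

Answer: 26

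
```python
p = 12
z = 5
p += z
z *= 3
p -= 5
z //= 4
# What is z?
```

Trace (tracking z):
p = 12  # -> p = 12
z = 5  # -> z = 5
p += z  # -> p = 17
z *= 3  # -> z = 15
p -= 5  # -> p = 12
z //= 4  # -> z = 3

Answer: 3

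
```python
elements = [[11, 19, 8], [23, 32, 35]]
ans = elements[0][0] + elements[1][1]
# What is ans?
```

Answer: 43

Derivation:
Trace (tracking ans):
elements = [[11, 19, 8], [23, 32, 35]]  # -> elements = [[11, 19, 8], [23, 32, 35]]
ans = elements[0][0] + elements[1][1]  # -> ans = 43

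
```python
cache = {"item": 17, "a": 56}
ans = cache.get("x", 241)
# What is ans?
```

Trace (tracking ans):
cache = {'item': 17, 'a': 56}  # -> cache = {'item': 17, 'a': 56}
ans = cache.get('x', 241)  # -> ans = 241

Answer: 241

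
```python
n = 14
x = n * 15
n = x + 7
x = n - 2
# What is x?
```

Trace (tracking x):
n = 14  # -> n = 14
x = n * 15  # -> x = 210
n = x + 7  # -> n = 217
x = n - 2  # -> x = 215

Answer: 215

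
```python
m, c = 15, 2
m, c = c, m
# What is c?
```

Answer: 15

Derivation:
Trace (tracking c):
m, c = (15, 2)  # -> m = 15, c = 2
m, c = (c, m)  # -> m = 2, c = 15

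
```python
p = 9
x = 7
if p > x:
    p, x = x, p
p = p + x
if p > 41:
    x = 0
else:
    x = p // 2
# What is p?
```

Answer: 16

Derivation:
Trace (tracking p):
p = 9  # -> p = 9
x = 7  # -> x = 7
if p > x:  # condition is True
    p, x = (x, p)  # -> p = 7, x = 9
p = p + x  # -> p = 16
if p > 41:  # condition is False
else:
    x = p // 2  # -> x = 8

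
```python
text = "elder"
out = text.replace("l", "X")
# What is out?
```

Trace (tracking out):
text = 'elder'  # -> text = 'elder'
out = text.replace('l', 'X')  # -> out = 'eXder'

Answer: 'eXder'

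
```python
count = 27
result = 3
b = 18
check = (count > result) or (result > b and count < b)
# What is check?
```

Answer: True

Derivation:
Trace (tracking check):
count = 27  # -> count = 27
result = 3  # -> result = 3
b = 18  # -> b = 18
check = count > result or (result > b and count < b)  # -> check = True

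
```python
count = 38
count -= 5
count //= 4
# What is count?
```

Answer: 8

Derivation:
Trace (tracking count):
count = 38  # -> count = 38
count -= 5  # -> count = 33
count //= 4  # -> count = 8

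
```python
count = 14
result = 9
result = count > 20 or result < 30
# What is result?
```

Answer: True

Derivation:
Trace (tracking result):
count = 14  # -> count = 14
result = 9  # -> result = 9
result = count > 20 or result < 30  # -> result = True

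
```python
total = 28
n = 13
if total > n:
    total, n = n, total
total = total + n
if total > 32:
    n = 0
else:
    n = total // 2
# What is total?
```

Answer: 41

Derivation:
Trace (tracking total):
total = 28  # -> total = 28
n = 13  # -> n = 13
if total > n:  # condition is True
    total, n = (n, total)  # -> total = 13, n = 28
total = total + n  # -> total = 41
if total > 32:  # condition is True
    n = 0  # -> n = 0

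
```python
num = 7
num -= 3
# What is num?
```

Trace (tracking num):
num = 7  # -> num = 7
num -= 3  # -> num = 4

Answer: 4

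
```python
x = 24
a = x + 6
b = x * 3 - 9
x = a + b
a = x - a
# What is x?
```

Trace (tracking x):
x = 24  # -> x = 24
a = x + 6  # -> a = 30
b = x * 3 - 9  # -> b = 63
x = a + b  # -> x = 93
a = x - a  # -> a = 63

Answer: 93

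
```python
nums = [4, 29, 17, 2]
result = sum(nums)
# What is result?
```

Trace (tracking result):
nums = [4, 29, 17, 2]  # -> nums = [4, 29, 17, 2]
result = sum(nums)  # -> result = 52

Answer: 52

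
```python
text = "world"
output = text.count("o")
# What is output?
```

Trace (tracking output):
text = 'world'  # -> text = 'world'
output = text.count('o')  # -> output = 1

Answer: 1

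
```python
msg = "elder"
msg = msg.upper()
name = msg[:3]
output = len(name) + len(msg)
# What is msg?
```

Trace (tracking msg):
msg = 'elder'  # -> msg = 'elder'
msg = msg.upper()  # -> msg = 'ELDER'
name = msg[:3]  # -> name = 'ELD'
output = len(name) + len(msg)  # -> output = 8

Answer: 'ELDER'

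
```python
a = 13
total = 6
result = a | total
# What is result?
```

Trace (tracking result):
a = 13  # -> a = 13
total = 6  # -> total = 6
result = a | total  # -> result = 15

Answer: 15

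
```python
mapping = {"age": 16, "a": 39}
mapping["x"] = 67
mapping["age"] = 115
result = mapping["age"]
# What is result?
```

Trace (tracking result):
mapping = {'age': 16, 'a': 39}  # -> mapping = {'age': 16, 'a': 39}
mapping['x'] = 67  # -> mapping = {'age': 16, 'a': 39, 'x': 67}
mapping['age'] = 115  # -> mapping = {'age': 115, 'a': 39, 'x': 67}
result = mapping['age']  # -> result = 115

Answer: 115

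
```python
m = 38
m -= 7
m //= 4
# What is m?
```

Trace (tracking m):
m = 38  # -> m = 38
m -= 7  # -> m = 31
m //= 4  # -> m = 7

Answer: 7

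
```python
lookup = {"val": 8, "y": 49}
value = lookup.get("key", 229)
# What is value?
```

Answer: 229

Derivation:
Trace (tracking value):
lookup = {'val': 8, 'y': 49}  # -> lookup = {'val': 8, 'y': 49}
value = lookup.get('key', 229)  # -> value = 229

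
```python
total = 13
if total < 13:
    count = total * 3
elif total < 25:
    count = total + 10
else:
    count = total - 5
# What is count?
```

Answer: 23

Derivation:
Trace (tracking count):
total = 13  # -> total = 13
if total < 13:  # condition is False
elif total < 25:  # condition is True
    count = total + 10  # -> count = 23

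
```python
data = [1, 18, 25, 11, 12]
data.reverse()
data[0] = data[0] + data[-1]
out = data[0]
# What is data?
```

Trace (tracking data):
data = [1, 18, 25, 11, 12]  # -> data = [1, 18, 25, 11, 12]
data.reverse()  # -> data = [12, 11, 25, 18, 1]
data[0] = data[0] + data[-1]  # -> data = [13, 11, 25, 18, 1]
out = data[0]  # -> out = 13

Answer: [13, 11, 25, 18, 1]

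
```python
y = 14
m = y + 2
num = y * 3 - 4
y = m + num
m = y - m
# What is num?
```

Answer: 38

Derivation:
Trace (tracking num):
y = 14  # -> y = 14
m = y + 2  # -> m = 16
num = y * 3 - 4  # -> num = 38
y = m + num  # -> y = 54
m = y - m  # -> m = 38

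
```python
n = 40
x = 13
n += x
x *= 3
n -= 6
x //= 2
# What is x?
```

Trace (tracking x):
n = 40  # -> n = 40
x = 13  # -> x = 13
n += x  # -> n = 53
x *= 3  # -> x = 39
n -= 6  # -> n = 47
x //= 2  # -> x = 19

Answer: 19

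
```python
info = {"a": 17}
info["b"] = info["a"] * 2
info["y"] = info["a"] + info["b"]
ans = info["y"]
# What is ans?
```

Answer: 51

Derivation:
Trace (tracking ans):
info = {'a': 17}  # -> info = {'a': 17}
info['b'] = info['a'] * 2  # -> info = {'a': 17, 'b': 34}
info['y'] = info['a'] + info['b']  # -> info = {'a': 17, 'b': 34, 'y': 51}
ans = info['y']  # -> ans = 51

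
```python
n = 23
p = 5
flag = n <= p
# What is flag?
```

Trace (tracking flag):
n = 23  # -> n = 23
p = 5  # -> p = 5
flag = n <= p  # -> flag = False

Answer: False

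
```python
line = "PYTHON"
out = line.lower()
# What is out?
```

Trace (tracking out):
line = 'PYTHON'  # -> line = 'PYTHON'
out = line.lower()  # -> out = 'python'

Answer: 'python'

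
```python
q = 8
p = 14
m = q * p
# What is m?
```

Answer: 112

Derivation:
Trace (tracking m):
q = 8  # -> q = 8
p = 14  # -> p = 14
m = q * p  # -> m = 112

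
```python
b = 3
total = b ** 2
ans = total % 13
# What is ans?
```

Trace (tracking ans):
b = 3  # -> b = 3
total = b ** 2  # -> total = 9
ans = total % 13  # -> ans = 9

Answer: 9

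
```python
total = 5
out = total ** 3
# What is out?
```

Trace (tracking out):
total = 5  # -> total = 5
out = total ** 3  # -> out = 125

Answer: 125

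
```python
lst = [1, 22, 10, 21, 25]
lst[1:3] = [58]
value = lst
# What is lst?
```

Trace (tracking lst):
lst = [1, 22, 10, 21, 25]  # -> lst = [1, 22, 10, 21, 25]
lst[1:3] = [58]  # -> lst = [1, 58, 21, 25]
value = lst  # -> value = [1, 58, 21, 25]

Answer: [1, 58, 21, 25]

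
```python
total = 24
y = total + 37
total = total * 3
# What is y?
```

Trace (tracking y):
total = 24  # -> total = 24
y = total + 37  # -> y = 61
total = total * 3  # -> total = 72

Answer: 61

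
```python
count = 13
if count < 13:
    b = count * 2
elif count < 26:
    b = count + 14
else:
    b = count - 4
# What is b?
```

Trace (tracking b):
count = 13  # -> count = 13
if count < 13:  # condition is False
elif count < 26:  # condition is True
    b = count + 14  # -> b = 27

Answer: 27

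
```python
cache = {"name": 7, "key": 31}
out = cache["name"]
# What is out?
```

Trace (tracking out):
cache = {'name': 7, 'key': 31}  # -> cache = {'name': 7, 'key': 31}
out = cache['name']  # -> out = 7

Answer: 7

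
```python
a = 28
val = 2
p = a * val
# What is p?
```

Answer: 56

Derivation:
Trace (tracking p):
a = 28  # -> a = 28
val = 2  # -> val = 2
p = a * val  # -> p = 56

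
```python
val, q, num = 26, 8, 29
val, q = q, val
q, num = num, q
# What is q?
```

Answer: 29

Derivation:
Trace (tracking q):
val, q, num = (26, 8, 29)  # -> val = 26, q = 8, num = 29
val, q = (q, val)  # -> val = 8, q = 26
q, num = (num, q)  # -> q = 29, num = 26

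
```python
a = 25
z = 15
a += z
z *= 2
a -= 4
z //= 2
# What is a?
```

Answer: 36

Derivation:
Trace (tracking a):
a = 25  # -> a = 25
z = 15  # -> z = 15
a += z  # -> a = 40
z *= 2  # -> z = 30
a -= 4  # -> a = 36
z //= 2  # -> z = 15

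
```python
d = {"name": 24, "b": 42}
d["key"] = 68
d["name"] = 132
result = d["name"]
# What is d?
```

Trace (tracking d):
d = {'name': 24, 'b': 42}  # -> d = {'name': 24, 'b': 42}
d['key'] = 68  # -> d = {'name': 24, 'b': 42, 'key': 68}
d['name'] = 132  # -> d = {'name': 132, 'b': 42, 'key': 68}
result = d['name']  # -> result = 132

Answer: {'name': 132, 'b': 42, 'key': 68}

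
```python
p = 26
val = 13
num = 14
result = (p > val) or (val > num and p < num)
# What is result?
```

Answer: True

Derivation:
Trace (tracking result):
p = 26  # -> p = 26
val = 13  # -> val = 13
num = 14  # -> num = 14
result = p > val or (val > num and p < num)  # -> result = True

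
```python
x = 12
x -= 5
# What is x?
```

Answer: 7

Derivation:
Trace (tracking x):
x = 12  # -> x = 12
x -= 5  # -> x = 7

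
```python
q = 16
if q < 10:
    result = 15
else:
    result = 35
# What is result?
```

Trace (tracking result):
q = 16  # -> q = 16
if q < 10:  # condition is False
else:
    result = 35  # -> result = 35

Answer: 35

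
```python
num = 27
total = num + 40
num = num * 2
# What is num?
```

Trace (tracking num):
num = 27  # -> num = 27
total = num + 40  # -> total = 67
num = num * 2  # -> num = 54

Answer: 54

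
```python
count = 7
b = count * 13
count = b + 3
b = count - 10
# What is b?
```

Trace (tracking b):
count = 7  # -> count = 7
b = count * 13  # -> b = 91
count = b + 3  # -> count = 94
b = count - 10  # -> b = 84

Answer: 84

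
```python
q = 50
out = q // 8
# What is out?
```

Trace (tracking out):
q = 50  # -> q = 50
out = q // 8  # -> out = 6

Answer: 6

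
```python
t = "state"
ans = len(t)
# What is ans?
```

Answer: 5

Derivation:
Trace (tracking ans):
t = 'state'  # -> t = 'state'
ans = len(t)  # -> ans = 5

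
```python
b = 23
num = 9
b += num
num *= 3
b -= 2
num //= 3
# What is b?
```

Answer: 30

Derivation:
Trace (tracking b):
b = 23  # -> b = 23
num = 9  # -> num = 9
b += num  # -> b = 32
num *= 3  # -> num = 27
b -= 2  # -> b = 30
num //= 3  # -> num = 9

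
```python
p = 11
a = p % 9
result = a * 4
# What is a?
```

Trace (tracking a):
p = 11  # -> p = 11
a = p % 9  # -> a = 2
result = a * 4  # -> result = 8

Answer: 2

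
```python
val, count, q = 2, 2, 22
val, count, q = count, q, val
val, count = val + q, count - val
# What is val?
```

Trace (tracking val):
val, count, q = (2, 2, 22)  # -> val = 2, count = 2, q = 22
val, count, q = (count, q, val)  # -> val = 2, count = 22, q = 2
val, count = (val + q, count - val)  # -> val = 4, count = 20

Answer: 4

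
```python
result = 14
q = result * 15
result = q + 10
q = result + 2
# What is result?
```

Answer: 220

Derivation:
Trace (tracking result):
result = 14  # -> result = 14
q = result * 15  # -> q = 210
result = q + 10  # -> result = 220
q = result + 2  # -> q = 222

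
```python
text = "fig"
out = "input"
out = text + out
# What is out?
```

Answer: 'figinput'

Derivation:
Trace (tracking out):
text = 'fig'  # -> text = 'fig'
out = 'input'  # -> out = 'input'
out = text + out  # -> out = 'figinput'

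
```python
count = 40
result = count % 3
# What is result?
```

Trace (tracking result):
count = 40  # -> count = 40
result = count % 3  # -> result = 1

Answer: 1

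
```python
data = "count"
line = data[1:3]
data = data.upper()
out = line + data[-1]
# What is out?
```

Trace (tracking out):
data = 'count'  # -> data = 'count'
line = data[1:3]  # -> line = 'ou'
data = data.upper()  # -> data = 'COUNT'
out = line + data[-1]  # -> out = 'ouT'

Answer: 'ouT'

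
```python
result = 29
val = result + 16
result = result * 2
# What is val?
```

Trace (tracking val):
result = 29  # -> result = 29
val = result + 16  # -> val = 45
result = result * 2  # -> result = 58

Answer: 45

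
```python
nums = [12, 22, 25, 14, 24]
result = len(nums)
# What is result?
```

Trace (tracking result):
nums = [12, 22, 25, 14, 24]  # -> nums = [12, 22, 25, 14, 24]
result = len(nums)  # -> result = 5

Answer: 5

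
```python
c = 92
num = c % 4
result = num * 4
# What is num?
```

Trace (tracking num):
c = 92  # -> c = 92
num = c % 4  # -> num = 0
result = num * 4  # -> result = 0

Answer: 0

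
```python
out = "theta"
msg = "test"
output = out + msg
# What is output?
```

Trace (tracking output):
out = 'theta'  # -> out = 'theta'
msg = 'test'  # -> msg = 'test'
output = out + msg  # -> output = 'thetatest'

Answer: 'thetatest'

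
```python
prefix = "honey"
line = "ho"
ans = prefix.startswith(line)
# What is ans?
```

Answer: True

Derivation:
Trace (tracking ans):
prefix = 'honey'  # -> prefix = 'honey'
line = 'ho'  # -> line = 'ho'
ans = prefix.startswith(line)  # -> ans = True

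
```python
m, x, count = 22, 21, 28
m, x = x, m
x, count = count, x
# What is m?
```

Answer: 21

Derivation:
Trace (tracking m):
m, x, count = (22, 21, 28)  # -> m = 22, x = 21, count = 28
m, x = (x, m)  # -> m = 21, x = 22
x, count = (count, x)  # -> x = 28, count = 22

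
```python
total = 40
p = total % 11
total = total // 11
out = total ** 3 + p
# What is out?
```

Answer: 34

Derivation:
Trace (tracking out):
total = 40  # -> total = 40
p = total % 11  # -> p = 7
total = total // 11  # -> total = 3
out = total ** 3 + p  # -> out = 34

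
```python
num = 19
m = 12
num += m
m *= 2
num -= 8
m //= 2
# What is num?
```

Answer: 23

Derivation:
Trace (tracking num):
num = 19  # -> num = 19
m = 12  # -> m = 12
num += m  # -> num = 31
m *= 2  # -> m = 24
num -= 8  # -> num = 23
m //= 2  # -> m = 12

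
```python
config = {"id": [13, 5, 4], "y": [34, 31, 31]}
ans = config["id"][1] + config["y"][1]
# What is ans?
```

Answer: 36

Derivation:
Trace (tracking ans):
config = {'id': [13, 5, 4], 'y': [34, 31, 31]}  # -> config = {'id': [13, 5, 4], 'y': [34, 31, 31]}
ans = config['id'][1] + config['y'][1]  # -> ans = 36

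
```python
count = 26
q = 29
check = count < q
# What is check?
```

Answer: True

Derivation:
Trace (tracking check):
count = 26  # -> count = 26
q = 29  # -> q = 29
check = count < q  # -> check = True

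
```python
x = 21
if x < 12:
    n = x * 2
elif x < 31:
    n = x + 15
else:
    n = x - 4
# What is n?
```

Trace (tracking n):
x = 21  # -> x = 21
if x < 12:  # condition is False
elif x < 31:  # condition is True
    n = x + 15  # -> n = 36

Answer: 36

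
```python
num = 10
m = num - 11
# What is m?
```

Trace (tracking m):
num = 10  # -> num = 10
m = num - 11  # -> m = -1

Answer: -1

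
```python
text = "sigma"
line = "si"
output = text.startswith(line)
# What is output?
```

Answer: True

Derivation:
Trace (tracking output):
text = 'sigma'  # -> text = 'sigma'
line = 'si'  # -> line = 'si'
output = text.startswith(line)  # -> output = True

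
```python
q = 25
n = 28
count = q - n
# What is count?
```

Trace (tracking count):
q = 25  # -> q = 25
n = 28  # -> n = 28
count = q - n  # -> count = -3

Answer: -3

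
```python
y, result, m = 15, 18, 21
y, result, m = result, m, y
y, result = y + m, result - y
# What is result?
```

Trace (tracking result):
y, result, m = (15, 18, 21)  # -> y = 15, result = 18, m = 21
y, result, m = (result, m, y)  # -> y = 18, result = 21, m = 15
y, result = (y + m, result - y)  # -> y = 33, result = 3

Answer: 3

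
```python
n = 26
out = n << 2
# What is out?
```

Trace (tracking out):
n = 26  # -> n = 26
out = n << 2  # -> out = 104

Answer: 104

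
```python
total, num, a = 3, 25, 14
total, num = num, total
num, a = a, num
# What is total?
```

Trace (tracking total):
total, num, a = (3, 25, 14)  # -> total = 3, num = 25, a = 14
total, num = (num, total)  # -> total = 25, num = 3
num, a = (a, num)  # -> num = 14, a = 3

Answer: 25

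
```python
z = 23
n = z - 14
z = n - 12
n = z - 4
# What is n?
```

Answer: -7

Derivation:
Trace (tracking n):
z = 23  # -> z = 23
n = z - 14  # -> n = 9
z = n - 12  # -> z = -3
n = z - 4  # -> n = -7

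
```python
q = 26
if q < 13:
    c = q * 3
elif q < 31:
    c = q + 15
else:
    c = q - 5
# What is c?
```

Answer: 41

Derivation:
Trace (tracking c):
q = 26  # -> q = 26
if q < 13:  # condition is False
elif q < 31:  # condition is True
    c = q + 15  # -> c = 41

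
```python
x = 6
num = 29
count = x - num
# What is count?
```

Trace (tracking count):
x = 6  # -> x = 6
num = 29  # -> num = 29
count = x - num  # -> count = -23

Answer: -23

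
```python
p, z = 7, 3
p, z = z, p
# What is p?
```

Trace (tracking p):
p, z = (7, 3)  # -> p = 7, z = 3
p, z = (z, p)  # -> p = 3, z = 7

Answer: 3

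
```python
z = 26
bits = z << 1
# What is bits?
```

Trace (tracking bits):
z = 26  # -> z = 26
bits = z << 1  # -> bits = 52

Answer: 52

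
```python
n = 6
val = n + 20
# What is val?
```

Answer: 26

Derivation:
Trace (tracking val):
n = 6  # -> n = 6
val = n + 20  # -> val = 26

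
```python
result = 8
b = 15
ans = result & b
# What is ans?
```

Answer: 8

Derivation:
Trace (tracking ans):
result = 8  # -> result = 8
b = 15  # -> b = 15
ans = result & b  # -> ans = 8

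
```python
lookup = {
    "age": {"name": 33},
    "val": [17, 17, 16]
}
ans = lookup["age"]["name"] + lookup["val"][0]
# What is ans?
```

Answer: 50

Derivation:
Trace (tracking ans):
lookup = {'age': {'name': 33}, 'val': [17, 17, 16]}  # -> lookup = {'age': {'name': 33}, 'val': [17, 17, 16]}
ans = lookup['age']['name'] + lookup['val'][0]  # -> ans = 50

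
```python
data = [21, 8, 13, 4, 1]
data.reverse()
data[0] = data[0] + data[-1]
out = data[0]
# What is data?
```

Trace (tracking data):
data = [21, 8, 13, 4, 1]  # -> data = [21, 8, 13, 4, 1]
data.reverse()  # -> data = [1, 4, 13, 8, 21]
data[0] = data[0] + data[-1]  # -> data = [22, 4, 13, 8, 21]
out = data[0]  # -> out = 22

Answer: [22, 4, 13, 8, 21]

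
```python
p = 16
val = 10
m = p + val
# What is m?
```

Answer: 26

Derivation:
Trace (tracking m):
p = 16  # -> p = 16
val = 10  # -> val = 10
m = p + val  # -> m = 26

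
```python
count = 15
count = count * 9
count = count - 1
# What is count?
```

Answer: 134

Derivation:
Trace (tracking count):
count = 15  # -> count = 15
count = count * 9  # -> count = 135
count = count - 1  # -> count = 134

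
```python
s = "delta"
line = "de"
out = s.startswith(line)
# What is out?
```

Trace (tracking out):
s = 'delta'  # -> s = 'delta'
line = 'de'  # -> line = 'de'
out = s.startswith(line)  # -> out = True

Answer: True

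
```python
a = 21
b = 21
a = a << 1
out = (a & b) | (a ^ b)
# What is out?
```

Trace (tracking out):
a = 21  # -> a = 21
b = 21  # -> b = 21
a = a << 1  # -> a = 42
out = a & b | a ^ b  # -> out = 63

Answer: 63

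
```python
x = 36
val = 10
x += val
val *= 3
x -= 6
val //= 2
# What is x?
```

Trace (tracking x):
x = 36  # -> x = 36
val = 10  # -> val = 10
x += val  # -> x = 46
val *= 3  # -> val = 30
x -= 6  # -> x = 40
val //= 2  # -> val = 15

Answer: 40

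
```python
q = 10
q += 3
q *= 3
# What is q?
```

Trace (tracking q):
q = 10  # -> q = 10
q += 3  # -> q = 13
q *= 3  # -> q = 39

Answer: 39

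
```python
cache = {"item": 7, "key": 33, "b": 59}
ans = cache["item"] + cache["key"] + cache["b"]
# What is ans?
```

Answer: 99

Derivation:
Trace (tracking ans):
cache = {'item': 7, 'key': 33, 'b': 59}  # -> cache = {'item': 7, 'key': 33, 'b': 59}
ans = cache['item'] + cache['key'] + cache['b']  # -> ans = 99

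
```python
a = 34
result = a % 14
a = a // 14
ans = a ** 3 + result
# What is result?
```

Answer: 6

Derivation:
Trace (tracking result):
a = 34  # -> a = 34
result = a % 14  # -> result = 6
a = a // 14  # -> a = 2
ans = a ** 3 + result  # -> ans = 14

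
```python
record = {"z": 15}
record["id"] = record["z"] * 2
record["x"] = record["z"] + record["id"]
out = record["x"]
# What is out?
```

Answer: 45

Derivation:
Trace (tracking out):
record = {'z': 15}  # -> record = {'z': 15}
record['id'] = record['z'] * 2  # -> record = {'z': 15, 'id': 30}
record['x'] = record['z'] + record['id']  # -> record = {'z': 15, 'id': 30, 'x': 45}
out = record['x']  # -> out = 45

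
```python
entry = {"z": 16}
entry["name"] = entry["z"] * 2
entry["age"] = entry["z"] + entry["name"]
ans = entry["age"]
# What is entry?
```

Answer: {'z': 16, 'name': 32, 'age': 48}

Derivation:
Trace (tracking entry):
entry = {'z': 16}  # -> entry = {'z': 16}
entry['name'] = entry['z'] * 2  # -> entry = {'z': 16, 'name': 32}
entry['age'] = entry['z'] + entry['name']  # -> entry = {'z': 16, 'name': 32, 'age': 48}
ans = entry['age']  # -> ans = 48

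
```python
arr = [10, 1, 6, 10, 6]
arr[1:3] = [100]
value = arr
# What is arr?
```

Answer: [10, 100, 10, 6]

Derivation:
Trace (tracking arr):
arr = [10, 1, 6, 10, 6]  # -> arr = [10, 1, 6, 10, 6]
arr[1:3] = [100]  # -> arr = [10, 100, 10, 6]
value = arr  # -> value = [10, 100, 10, 6]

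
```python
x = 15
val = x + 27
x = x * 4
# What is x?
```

Answer: 60

Derivation:
Trace (tracking x):
x = 15  # -> x = 15
val = x + 27  # -> val = 42
x = x * 4  # -> x = 60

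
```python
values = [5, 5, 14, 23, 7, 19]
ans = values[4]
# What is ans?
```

Trace (tracking ans):
values = [5, 5, 14, 23, 7, 19]  # -> values = [5, 5, 14, 23, 7, 19]
ans = values[4]  # -> ans = 7

Answer: 7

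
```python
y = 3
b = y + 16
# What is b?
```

Trace (tracking b):
y = 3  # -> y = 3
b = y + 16  # -> b = 19

Answer: 19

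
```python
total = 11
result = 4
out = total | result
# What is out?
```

Trace (tracking out):
total = 11  # -> total = 11
result = 4  # -> result = 4
out = total | result  # -> out = 15

Answer: 15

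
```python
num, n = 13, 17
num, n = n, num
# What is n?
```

Trace (tracking n):
num, n = (13, 17)  # -> num = 13, n = 17
num, n = (n, num)  # -> num = 17, n = 13

Answer: 13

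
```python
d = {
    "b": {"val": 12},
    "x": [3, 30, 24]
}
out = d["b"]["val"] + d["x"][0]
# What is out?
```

Answer: 15

Derivation:
Trace (tracking out):
d = {'b': {'val': 12}, 'x': [3, 30, 24]}  # -> d = {'b': {'val': 12}, 'x': [3, 30, 24]}
out = d['b']['val'] + d['x'][0]  # -> out = 15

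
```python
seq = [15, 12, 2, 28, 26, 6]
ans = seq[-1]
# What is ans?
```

Trace (tracking ans):
seq = [15, 12, 2, 28, 26, 6]  # -> seq = [15, 12, 2, 28, 26, 6]
ans = seq[-1]  # -> ans = 6

Answer: 6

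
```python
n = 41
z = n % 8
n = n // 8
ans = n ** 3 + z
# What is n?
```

Answer: 5

Derivation:
Trace (tracking n):
n = 41  # -> n = 41
z = n % 8  # -> z = 1
n = n // 8  # -> n = 5
ans = n ** 3 + z  # -> ans = 126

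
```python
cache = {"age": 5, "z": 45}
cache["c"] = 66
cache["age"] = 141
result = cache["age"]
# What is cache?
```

Trace (tracking cache):
cache = {'age': 5, 'z': 45}  # -> cache = {'age': 5, 'z': 45}
cache['c'] = 66  # -> cache = {'age': 5, 'z': 45, 'c': 66}
cache['age'] = 141  # -> cache = {'age': 141, 'z': 45, 'c': 66}
result = cache['age']  # -> result = 141

Answer: {'age': 141, 'z': 45, 'c': 66}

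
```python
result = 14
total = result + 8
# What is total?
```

Trace (tracking total):
result = 14  # -> result = 14
total = result + 8  # -> total = 22

Answer: 22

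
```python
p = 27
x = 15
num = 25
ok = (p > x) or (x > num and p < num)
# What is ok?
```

Trace (tracking ok):
p = 27  # -> p = 27
x = 15  # -> x = 15
num = 25  # -> num = 25
ok = p > x or (x > num and p < num)  # -> ok = True

Answer: True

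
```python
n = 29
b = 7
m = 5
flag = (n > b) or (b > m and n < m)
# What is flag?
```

Answer: True

Derivation:
Trace (tracking flag):
n = 29  # -> n = 29
b = 7  # -> b = 7
m = 5  # -> m = 5
flag = n > b or (b > m and n < m)  # -> flag = True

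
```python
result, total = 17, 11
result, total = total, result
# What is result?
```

Trace (tracking result):
result, total = (17, 11)  # -> result = 17, total = 11
result, total = (total, result)  # -> result = 11, total = 17

Answer: 11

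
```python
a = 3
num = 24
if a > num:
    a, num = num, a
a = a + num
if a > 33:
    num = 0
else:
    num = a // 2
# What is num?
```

Trace (tracking num):
a = 3  # -> a = 3
num = 24  # -> num = 24
if a > num:  # condition is False
a = a + num  # -> a = 27
if a > 33:  # condition is False
else:
    num = a // 2  # -> num = 13

Answer: 13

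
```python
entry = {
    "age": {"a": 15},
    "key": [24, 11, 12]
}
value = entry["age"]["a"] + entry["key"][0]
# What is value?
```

Trace (tracking value):
entry = {'age': {'a': 15}, 'key': [24, 11, 12]}  # -> entry = {'age': {'a': 15}, 'key': [24, 11, 12]}
value = entry['age']['a'] + entry['key'][0]  # -> value = 39

Answer: 39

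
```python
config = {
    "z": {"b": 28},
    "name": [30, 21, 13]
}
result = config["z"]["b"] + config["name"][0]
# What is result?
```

Answer: 58

Derivation:
Trace (tracking result):
config = {'z': {'b': 28}, 'name': [30, 21, 13]}  # -> config = {'z': {'b': 28}, 'name': [30, 21, 13]}
result = config['z']['b'] + config['name'][0]  # -> result = 58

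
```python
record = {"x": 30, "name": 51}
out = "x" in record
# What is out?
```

Answer: True

Derivation:
Trace (tracking out):
record = {'x': 30, 'name': 51}  # -> record = {'x': 30, 'name': 51}
out = 'x' in record  # -> out = True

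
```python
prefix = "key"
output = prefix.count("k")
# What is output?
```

Answer: 1

Derivation:
Trace (tracking output):
prefix = 'key'  # -> prefix = 'key'
output = prefix.count('k')  # -> output = 1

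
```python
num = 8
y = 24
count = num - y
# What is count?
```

Answer: -16

Derivation:
Trace (tracking count):
num = 8  # -> num = 8
y = 24  # -> y = 24
count = num - y  # -> count = -16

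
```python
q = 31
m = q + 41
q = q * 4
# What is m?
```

Trace (tracking m):
q = 31  # -> q = 31
m = q + 41  # -> m = 72
q = q * 4  # -> q = 124

Answer: 72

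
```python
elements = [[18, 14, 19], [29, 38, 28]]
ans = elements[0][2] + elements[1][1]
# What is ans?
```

Trace (tracking ans):
elements = [[18, 14, 19], [29, 38, 28]]  # -> elements = [[18, 14, 19], [29, 38, 28]]
ans = elements[0][2] + elements[1][1]  # -> ans = 57

Answer: 57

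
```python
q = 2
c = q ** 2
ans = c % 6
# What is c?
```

Trace (tracking c):
q = 2  # -> q = 2
c = q ** 2  # -> c = 4
ans = c % 6  # -> ans = 4

Answer: 4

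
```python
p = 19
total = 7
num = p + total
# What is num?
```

Trace (tracking num):
p = 19  # -> p = 19
total = 7  # -> total = 7
num = p + total  # -> num = 26

Answer: 26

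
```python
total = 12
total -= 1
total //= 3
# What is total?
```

Trace (tracking total):
total = 12  # -> total = 12
total -= 1  # -> total = 11
total //= 3  # -> total = 3

Answer: 3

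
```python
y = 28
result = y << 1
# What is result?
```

Trace (tracking result):
y = 28  # -> y = 28
result = y << 1  # -> result = 56

Answer: 56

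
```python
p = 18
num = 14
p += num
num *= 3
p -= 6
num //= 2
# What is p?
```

Trace (tracking p):
p = 18  # -> p = 18
num = 14  # -> num = 14
p += num  # -> p = 32
num *= 3  # -> num = 42
p -= 6  # -> p = 26
num //= 2  # -> num = 21

Answer: 26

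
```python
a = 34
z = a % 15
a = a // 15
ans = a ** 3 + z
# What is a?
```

Trace (tracking a):
a = 34  # -> a = 34
z = a % 15  # -> z = 4
a = a // 15  # -> a = 2
ans = a ** 3 + z  # -> ans = 12

Answer: 2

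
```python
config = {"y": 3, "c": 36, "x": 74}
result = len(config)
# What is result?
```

Answer: 3

Derivation:
Trace (tracking result):
config = {'y': 3, 'c': 36, 'x': 74}  # -> config = {'y': 3, 'c': 36, 'x': 74}
result = len(config)  # -> result = 3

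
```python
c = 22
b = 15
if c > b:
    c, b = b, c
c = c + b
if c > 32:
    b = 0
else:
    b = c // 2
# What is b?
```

Answer: 0

Derivation:
Trace (tracking b):
c = 22  # -> c = 22
b = 15  # -> b = 15
if c > b:  # condition is True
    c, b = (b, c)  # -> c = 15, b = 22
c = c + b  # -> c = 37
if c > 32:  # condition is True
    b = 0  # -> b = 0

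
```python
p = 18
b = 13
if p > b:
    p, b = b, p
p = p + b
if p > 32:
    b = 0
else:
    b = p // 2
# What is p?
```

Trace (tracking p):
p = 18  # -> p = 18
b = 13  # -> b = 13
if p > b:  # condition is True
    p, b = (b, p)  # -> p = 13, b = 18
p = p + b  # -> p = 31
if p > 32:  # condition is False
else:
    b = p // 2  # -> b = 15

Answer: 31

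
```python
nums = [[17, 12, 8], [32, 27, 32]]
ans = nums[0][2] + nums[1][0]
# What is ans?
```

Trace (tracking ans):
nums = [[17, 12, 8], [32, 27, 32]]  # -> nums = [[17, 12, 8], [32, 27, 32]]
ans = nums[0][2] + nums[1][0]  # -> ans = 40

Answer: 40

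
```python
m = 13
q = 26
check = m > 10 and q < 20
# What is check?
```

Answer: False

Derivation:
Trace (tracking check):
m = 13  # -> m = 13
q = 26  # -> q = 26
check = m > 10 and q < 20  # -> check = False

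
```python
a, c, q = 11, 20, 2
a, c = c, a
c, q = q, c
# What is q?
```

Answer: 11

Derivation:
Trace (tracking q):
a, c, q = (11, 20, 2)  # -> a = 11, c = 20, q = 2
a, c = (c, a)  # -> a = 20, c = 11
c, q = (q, c)  # -> c = 2, q = 11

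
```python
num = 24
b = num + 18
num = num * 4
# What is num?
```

Trace (tracking num):
num = 24  # -> num = 24
b = num + 18  # -> b = 42
num = num * 4  # -> num = 96

Answer: 96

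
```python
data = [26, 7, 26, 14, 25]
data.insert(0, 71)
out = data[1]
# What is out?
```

Trace (tracking out):
data = [26, 7, 26, 14, 25]  # -> data = [26, 7, 26, 14, 25]
data.insert(0, 71)  # -> data = [71, 26, 7, 26, 14, 25]
out = data[1]  # -> out = 26

Answer: 26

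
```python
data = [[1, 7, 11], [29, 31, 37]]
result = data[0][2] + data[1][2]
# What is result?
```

Trace (tracking result):
data = [[1, 7, 11], [29, 31, 37]]  # -> data = [[1, 7, 11], [29, 31, 37]]
result = data[0][2] + data[1][2]  # -> result = 48

Answer: 48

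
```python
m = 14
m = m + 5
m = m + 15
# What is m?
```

Answer: 34

Derivation:
Trace (tracking m):
m = 14  # -> m = 14
m = m + 5  # -> m = 19
m = m + 15  # -> m = 34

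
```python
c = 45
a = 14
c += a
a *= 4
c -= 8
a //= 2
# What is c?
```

Answer: 51

Derivation:
Trace (tracking c):
c = 45  # -> c = 45
a = 14  # -> a = 14
c += a  # -> c = 59
a *= 4  # -> a = 56
c -= 8  # -> c = 51
a //= 2  # -> a = 28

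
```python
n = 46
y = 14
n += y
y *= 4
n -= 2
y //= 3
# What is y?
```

Trace (tracking y):
n = 46  # -> n = 46
y = 14  # -> y = 14
n += y  # -> n = 60
y *= 4  # -> y = 56
n -= 2  # -> n = 58
y //= 3  # -> y = 18

Answer: 18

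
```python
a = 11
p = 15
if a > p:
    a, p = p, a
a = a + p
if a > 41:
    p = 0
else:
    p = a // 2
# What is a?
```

Trace (tracking a):
a = 11  # -> a = 11
p = 15  # -> p = 15
if a > p:  # condition is False
a = a + p  # -> a = 26
if a > 41:  # condition is False
else:
    p = a // 2  # -> p = 13

Answer: 26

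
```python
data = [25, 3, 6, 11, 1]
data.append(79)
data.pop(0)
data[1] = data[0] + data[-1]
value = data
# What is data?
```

Answer: [3, 82, 11, 1, 79]

Derivation:
Trace (tracking data):
data = [25, 3, 6, 11, 1]  # -> data = [25, 3, 6, 11, 1]
data.append(79)  # -> data = [25, 3, 6, 11, 1, 79]
data.pop(0)  # -> data = [3, 6, 11, 1, 79]
data[1] = data[0] + data[-1]  # -> data = [3, 82, 11, 1, 79]
value = data  # -> value = [3, 82, 11, 1, 79]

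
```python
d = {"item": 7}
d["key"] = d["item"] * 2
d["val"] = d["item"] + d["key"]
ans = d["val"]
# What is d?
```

Answer: {'item': 7, 'key': 14, 'val': 21}

Derivation:
Trace (tracking d):
d = {'item': 7}  # -> d = {'item': 7}
d['key'] = d['item'] * 2  # -> d = {'item': 7, 'key': 14}
d['val'] = d['item'] + d['key']  # -> d = {'item': 7, 'key': 14, 'val': 21}
ans = d['val']  # -> ans = 21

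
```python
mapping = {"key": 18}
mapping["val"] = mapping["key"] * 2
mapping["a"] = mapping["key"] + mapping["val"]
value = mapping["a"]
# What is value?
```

Trace (tracking value):
mapping = {'key': 18}  # -> mapping = {'key': 18}
mapping['val'] = mapping['key'] * 2  # -> mapping = {'key': 18, 'val': 36}
mapping['a'] = mapping['key'] + mapping['val']  # -> mapping = {'key': 18, 'val': 36, 'a': 54}
value = mapping['a']  # -> value = 54

Answer: 54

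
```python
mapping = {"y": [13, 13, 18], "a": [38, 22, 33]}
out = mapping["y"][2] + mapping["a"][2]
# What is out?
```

Trace (tracking out):
mapping = {'y': [13, 13, 18], 'a': [38, 22, 33]}  # -> mapping = {'y': [13, 13, 18], 'a': [38, 22, 33]}
out = mapping['y'][2] + mapping['a'][2]  # -> out = 51

Answer: 51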